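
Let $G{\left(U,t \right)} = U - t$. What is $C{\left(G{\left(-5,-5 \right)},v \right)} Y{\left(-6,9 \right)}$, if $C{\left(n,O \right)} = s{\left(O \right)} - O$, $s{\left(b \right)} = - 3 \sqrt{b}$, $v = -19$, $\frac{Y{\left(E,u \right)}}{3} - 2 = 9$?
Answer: $627 - 99 i \sqrt{19} \approx 627.0 - 431.53 i$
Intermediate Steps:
$Y{\left(E,u \right)} = 33$ ($Y{\left(E,u \right)} = 6 + 3 \cdot 9 = 6 + 27 = 33$)
$C{\left(n,O \right)} = - O - 3 \sqrt{O}$ ($C{\left(n,O \right)} = - 3 \sqrt{O} - O = - O - 3 \sqrt{O}$)
$C{\left(G{\left(-5,-5 \right)},v \right)} Y{\left(-6,9 \right)} = \left(\left(-1\right) \left(-19\right) - 3 \sqrt{-19}\right) 33 = \left(19 - 3 i \sqrt{19}\right) 33 = 627 - 99 i \sqrt{19}$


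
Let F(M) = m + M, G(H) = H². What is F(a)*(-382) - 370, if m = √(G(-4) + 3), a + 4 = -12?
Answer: 5742 - 382*√19 ≈ 4076.9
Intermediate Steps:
a = -16 (a = -4 - 12 = -16)
m = √19 (m = √((-4)² + 3) = √(16 + 3) = √19 ≈ 4.3589)
F(M) = M + √19 (F(M) = √19 + M = M + √19)
F(a)*(-382) - 370 = (-16 + √19)*(-382) - 370 = (6112 - 382*√19) - 370 = 5742 - 382*√19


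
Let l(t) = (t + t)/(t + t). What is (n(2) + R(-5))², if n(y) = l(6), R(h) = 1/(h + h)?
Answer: 81/100 ≈ 0.81000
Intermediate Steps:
R(h) = 1/(2*h)
l(t) = 1 (l(t) = (2*t)/((2*t)) = (2*t)*(1/(2*t)) = 1)
n(y) = 1
(n(2) + R(-5))² = (1 + (½)/(-5))² = (1 + (½)*(-⅕))² = (1 - ⅒)² = (9/10)² = 81/100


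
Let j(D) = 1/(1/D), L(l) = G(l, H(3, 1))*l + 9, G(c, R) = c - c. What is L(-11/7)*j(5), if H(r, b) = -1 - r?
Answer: 45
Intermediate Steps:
G(c, R) = 0
L(l) = 9 (L(l) = 0*l + 9 = 0 + 9 = 9)
j(D) = D
L(-11/7)*j(5) = 9*5 = 45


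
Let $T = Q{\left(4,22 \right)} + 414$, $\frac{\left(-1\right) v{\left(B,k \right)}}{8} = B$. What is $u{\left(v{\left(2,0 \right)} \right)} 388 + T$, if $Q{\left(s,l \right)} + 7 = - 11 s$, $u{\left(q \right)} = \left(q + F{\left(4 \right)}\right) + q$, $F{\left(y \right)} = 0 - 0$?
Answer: $-12053$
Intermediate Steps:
$v{\left(B,k \right)} = - 8 B$
$F{\left(y \right)} = 0$ ($F{\left(y \right)} = 0 + 0 = 0$)
$u{\left(q \right)} = 2 q$ ($u{\left(q \right)} = \left(q + 0\right) + q = q + q = 2 q$)
$Q{\left(s,l \right)} = -7 - 11 s$
$T = 363$ ($T = \left(-7 - 44\right) + 414 = -51 + 414 = 363$)
$u{\left(v{\left(2,0 \right)} \right)} 388 + T = 2 \left(\left(-8\right) 2\right) 388 + 363 = 2 \left(-16\right) 388 + 363 = \left(-32\right) 388 + 363 = -12416 + 363 = -12053$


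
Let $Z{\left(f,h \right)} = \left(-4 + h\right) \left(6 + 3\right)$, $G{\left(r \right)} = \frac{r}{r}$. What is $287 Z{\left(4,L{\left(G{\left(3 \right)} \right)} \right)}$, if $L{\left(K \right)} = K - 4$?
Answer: $-18081$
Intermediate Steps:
$G{\left(r \right)} = 1$
$L{\left(K \right)} = -4 + K$
$Z{\left(f,h \right)} = -36 + 9 h$ ($Z{\left(f,h \right)} = \left(-4 + h\right) 9 = -36 + 9 h$)
$287 Z{\left(4,L{\left(G{\left(3 \right)} \right)} \right)} = 287 \left(-36 + 9 \left(-4 + 1\right)\right) = 287 \left(-36 + 9 \left(-3\right)\right) = 287 \left(-36 - 27\right) = 287 \left(-63\right) = -18081$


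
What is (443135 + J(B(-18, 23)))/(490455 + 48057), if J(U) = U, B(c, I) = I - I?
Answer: 443135/538512 ≈ 0.82289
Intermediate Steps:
B(c, I) = 0
(443135 + J(B(-18, 23)))/(490455 + 48057) = (443135 + 0)/(490455 + 48057) = 443135/538512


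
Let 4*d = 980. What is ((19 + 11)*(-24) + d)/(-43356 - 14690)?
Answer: 475/58046 ≈ 0.0081832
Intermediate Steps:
d = 245 (d = (1/4)*980 = 245)
((19 + 11)*(-24) + d)/(-43356 - 14690) = ((19 + 11)*(-24) + 245)/(-43356 - 14690) = (30*(-24) + 245)/(-58046) = (-720 + 245)*(-1/58046) = -475*(-1/58046) = 475/58046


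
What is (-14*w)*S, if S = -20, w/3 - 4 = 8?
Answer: 10080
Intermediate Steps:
w = 36 (w = 12 + 3*8 = 12 + 24 = 36)
(-14*w)*S = -14*36*(-20) = -504*(-20) = 10080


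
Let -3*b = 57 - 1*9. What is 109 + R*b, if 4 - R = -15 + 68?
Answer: 893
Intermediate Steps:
b = -16 (b = -(57 - 1*9)/3 = -(57 - 9)/3 = -⅓*48 = -16)
R = -49 (R = 4 - (-15 + 68) = 4 - 1*53 = 4 - 53 = -49)
109 + R*b = 109 - 49*(-16) = 109 + 784 = 893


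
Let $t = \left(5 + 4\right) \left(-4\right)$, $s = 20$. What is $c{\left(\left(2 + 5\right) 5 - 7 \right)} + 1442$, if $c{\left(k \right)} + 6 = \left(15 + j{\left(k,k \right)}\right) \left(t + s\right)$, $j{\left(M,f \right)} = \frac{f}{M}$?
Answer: $1180$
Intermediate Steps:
$t = -36$ ($t = 9 \left(-4\right) = -36$)
$c{\left(k \right)} = -262$ ($c{\left(k \right)} = -6 + \left(15 + \frac{k}{k}\right) \left(-36 + 20\right) = -6 + \left(15 + 1\right) \left(-16\right) = -6 + 16 \left(-16\right) = -6 - 256 = -262$)
$c{\left(\left(2 + 5\right) 5 - 7 \right)} + 1442 = -262 + 1442 = 1180$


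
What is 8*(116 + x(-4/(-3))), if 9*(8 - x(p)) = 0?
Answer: 992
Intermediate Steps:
x(p) = 8 (x(p) = 8 - 1/9*0 = 8 + 0 = 8)
8*(116 + x(-4/(-3))) = 8*(116 + 8) = 8*124 = 992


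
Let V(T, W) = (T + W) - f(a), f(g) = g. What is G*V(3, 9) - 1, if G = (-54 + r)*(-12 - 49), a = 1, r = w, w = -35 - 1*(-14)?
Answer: 50324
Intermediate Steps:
w = -21 (w = -35 + 14 = -21)
r = -21
V(T, W) = -1 + T + W (V(T, W) = (T + W) - 1*1 = (T + W) - 1 = -1 + T + W)
G = 4575 (G = (-54 - 21)*(-12 - 49) = -75*(-61) = 4575)
G*V(3, 9) - 1 = 4575*(-1 + 3 + 9) - 1 = 4575*11 - 1 = 50325 - 1 = 50324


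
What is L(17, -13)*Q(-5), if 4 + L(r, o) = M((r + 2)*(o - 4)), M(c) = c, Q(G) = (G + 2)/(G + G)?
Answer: -981/10 ≈ -98.100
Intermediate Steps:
Q(G) = (2 + G)/(2*G) (Q(G) = (2 + G)/((2*G)) = (2 + G)*(1/(2*G)) = (2 + G)/(2*G))
L(r, o) = -4 + (-4 + o)*(2 + r) (L(r, o) = -4 + (r + 2)*(o - 4) = -4 + (2 + r)*(-4 + o) = -4 + (-4 + o)*(2 + r))
L(17, -13)*Q(-5) = (-12 - 4*17 + 2*(-13) - 13*17)*((½)*(2 - 5)/(-5)) = (-12 - 68 - 26 - 221)*((½)*(-⅕)*(-3)) = -327*3/10 = -981/10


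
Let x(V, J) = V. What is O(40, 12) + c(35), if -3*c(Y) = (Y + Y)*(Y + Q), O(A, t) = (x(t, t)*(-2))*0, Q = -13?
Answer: -1540/3 ≈ -513.33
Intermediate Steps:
O(A, t) = 0 (O(A, t) = (t*(-2))*0 = -2*t*0 = 0)
c(Y) = -2*Y*(-13 + Y)/3 (c(Y) = -(Y + Y)*(Y - 13)/3 = -2*Y*(-13 + Y)/3)
O(40, 12) + c(35) = 0 + (2/3)*35*(13 - 1*35) = 0 + (2/3)*35*(13 - 35) = 0 + (2/3)*35*(-22) = 0 - 1540/3 = -1540/3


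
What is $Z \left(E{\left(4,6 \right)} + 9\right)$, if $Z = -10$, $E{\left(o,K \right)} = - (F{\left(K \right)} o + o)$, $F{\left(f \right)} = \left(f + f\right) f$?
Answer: $2830$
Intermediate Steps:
$F{\left(f \right)} = 2 f^{2}$ ($F{\left(f \right)} = 2 f f = 2 f^{2}$)
$E{\left(o,K \right)} = - o - 2 o K^{2}$ ($E{\left(o,K \right)} = - (2 K^{2} o + o) = - (2 o K^{2} + o) = - (o + 2 o K^{2}) = - o - 2 o K^{2}$)
$Z \left(E{\left(4,6 \right)} + 9\right) = - 10 \left(\left(-1\right) 4 \left(1 + 2 \cdot 6^{2}\right) + 9\right) = - 10 \left(\left(-1\right) 4 \left(1 + 2 \cdot 36\right) + 9\right) = - 10 \left(\left(-1\right) 4 \left(1 + 72\right) + 9\right) = - 10 \left(\left(-1\right) 4 \cdot 73 + 9\right) = - 10 \left(-292 + 9\right) = \left(-10\right) \left(-283\right) = 2830$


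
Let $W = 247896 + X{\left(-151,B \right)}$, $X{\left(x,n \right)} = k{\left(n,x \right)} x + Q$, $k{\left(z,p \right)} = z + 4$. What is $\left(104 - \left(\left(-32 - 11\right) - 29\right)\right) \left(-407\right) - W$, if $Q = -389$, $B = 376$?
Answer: $-261759$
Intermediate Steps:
$k{\left(z,p \right)} = 4 + z$
$X{\left(x,n \right)} = -389 + x \left(4 + n\right)$ ($X{\left(x,n \right)} = \left(4 + n\right) x - 389 = x \left(4 + n\right) - 389 = -389 + x \left(4 + n\right)$)
$W = 190127$ ($W = 247896 - \left(389 + 151 \left(4 + 376\right)\right) = 247896 - 57769 = 190127$)
$\left(104 - \left(\left(-32 - 11\right) - 29\right)\right) \left(-407\right) - W = \left(104 - \left(\left(-32 - 11\right) - 29\right)\right) \left(-407\right) - 190127 = \left(104 - \left(-43 - 29\right)\right) \left(-407\right) - 190127 = \left(104 - -72\right) \left(-407\right) - 190127 = \left(104 + 72\right) \left(-407\right) - 190127 = 176 \left(-407\right) - 190127 = -71632 - 190127 = -261759$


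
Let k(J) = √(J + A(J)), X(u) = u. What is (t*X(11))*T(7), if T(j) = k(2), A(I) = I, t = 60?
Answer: 1320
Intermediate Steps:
k(J) = √2*√J (k(J) = √(J + J) = √(2*J) = √2*√J)
T(j) = 2 (T(j) = √2*√2 = 2)
(t*X(11))*T(7) = (60*11)*2 = 660*2 = 1320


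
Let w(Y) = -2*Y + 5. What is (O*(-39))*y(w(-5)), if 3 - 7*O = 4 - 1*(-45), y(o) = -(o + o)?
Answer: -53820/7 ≈ -7688.6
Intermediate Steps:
w(Y) = 5 - 2*Y
y(o) = -2*o
O = -46/7 (O = 3/7 - (4 - 1*(-45))/7 = 3/7 - (4 + 45)/7 = 3/7 - ⅐*49 = 3/7 - 7 = -46/7 ≈ -6.5714)
(O*(-39))*y(w(-5)) = (-46/7*(-39))*(-2*(5 - 2*(-5))) = 1794*(-2*(5 + 10))/7 = 1794*(-2*15)/7 = (1794/7)*(-30) = -53820/7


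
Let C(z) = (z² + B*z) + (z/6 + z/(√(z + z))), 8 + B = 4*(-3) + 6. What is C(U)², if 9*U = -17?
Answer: 23120935/26244 + 4811*I*√34/486 ≈ 881.0 + 57.722*I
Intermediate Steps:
U = -17/9 (U = (⅑)*(-17) = -17/9 ≈ -1.8889)
B = -14 (B = -8 + (4*(-3) + 6) = -8 + (-12 + 6) = -8 - 6 = -14)
C(z) = z² - 83*z/6 + √2*√z/2 (C(z) = (z² - 14*z) + (z/6 + z/(√(z + z))) = (z² - 14*z) + (z*(⅙) + z/(√(2*z))) = (z² - 14*z) + (z/6 + z/((√2*√z))) = (z² - 14*z) + (z/6 + z*(√2/(2*√z))) = (z² - 14*z) + (z/6 + √2*√z/2) = z² - 83*z/6 + √2*√z/2)
C(U)² = ((-17/9)² - 83/6*(-17/9) + √2*√(-17/9)/2)² = (289/81 + 1411/54 + √2*(I*√17/3)/2)² = (289/81 + 1411/54 + I*√34/6)² = (4811/162 + I*√34/6)²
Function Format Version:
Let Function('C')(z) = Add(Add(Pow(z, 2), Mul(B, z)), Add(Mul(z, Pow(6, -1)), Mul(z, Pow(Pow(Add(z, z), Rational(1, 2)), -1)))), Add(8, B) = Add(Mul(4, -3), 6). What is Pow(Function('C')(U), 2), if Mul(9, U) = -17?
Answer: Add(Rational(23120935, 26244), Mul(Rational(4811, 486), I, Pow(34, Rational(1, 2)))) ≈ Add(881.00, Mul(57.722, I))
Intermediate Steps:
U = Rational(-17, 9) (U = Mul(Rational(1, 9), -17) = Rational(-17, 9) ≈ -1.8889)
B = -14 (B = Add(-8, Add(Mul(4, -3), 6)) = Add(-8, Add(-12, 6)) = Add(-8, -6) = -14)
Function('C')(z) = Add(Pow(z, 2), Mul(Rational(-83, 6), z), Mul(Rational(1, 2), Pow(2, Rational(1, 2)), Pow(z, Rational(1, 2)))) (Function('C')(z) = Add(Add(Pow(z, 2), Mul(-14, z)), Add(Mul(z, Pow(6, -1)), Mul(z, Pow(Pow(Add(z, z), Rational(1, 2)), -1)))) = Add(Add(Pow(z, 2), Mul(-14, z)), Add(Mul(z, Rational(1, 6)), Mul(z, Pow(Pow(Mul(2, z), Rational(1, 2)), -1)))) = Add(Add(Pow(z, 2), Mul(-14, z)), Add(Mul(Rational(1, 6), z), Mul(z, Pow(Mul(Pow(2, Rational(1, 2)), Pow(z, Rational(1, 2))), -1)))) = Add(Add(Pow(z, 2), Mul(-14, z)), Add(Mul(Rational(1, 6), z), Mul(z, Mul(Rational(1, 2), Pow(2, Rational(1, 2)), Pow(z, Rational(-1, 2)))))) = Add(Add(Pow(z, 2), Mul(-14, z)), Add(Mul(Rational(1, 6), z), Mul(Rational(1, 2), Pow(2, Rational(1, 2)), Pow(z, Rational(1, 2))))) = Add(Pow(z, 2), Mul(Rational(-83, 6), z), Mul(Rational(1, 2), Pow(2, Rational(1, 2)), Pow(z, Rational(1, 2)))))
Pow(Function('C')(U), 2) = Pow(Add(Pow(Rational(-17, 9), 2), Mul(Rational(-83, 6), Rational(-17, 9)), Mul(Rational(1, 2), Pow(2, Rational(1, 2)), Pow(Rational(-17, 9), Rational(1, 2)))), 2) = Pow(Add(Rational(289, 81), Rational(1411, 54), Mul(Rational(1, 2), Pow(2, Rational(1, 2)), Mul(Rational(1, 3), I, Pow(17, Rational(1, 2))))), 2) = Pow(Add(Rational(289, 81), Rational(1411, 54), Mul(Rational(1, 6), I, Pow(34, Rational(1, 2)))), 2) = Pow(Add(Rational(4811, 162), Mul(Rational(1, 6), I, Pow(34, Rational(1, 2)))), 2)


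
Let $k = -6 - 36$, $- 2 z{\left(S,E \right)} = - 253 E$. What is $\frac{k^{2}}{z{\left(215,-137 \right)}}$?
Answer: $- \frac{3528}{34661} \approx -0.10179$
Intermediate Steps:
$z{\left(S,E \right)} = \frac{253 E}{2}$ ($z{\left(S,E \right)} = - \frac{\left(-253\right) E}{2} = \frac{253 E}{2}$)
$k = -42$ ($k = -6 - 36 = -42$)
$\frac{k^{2}}{z{\left(215,-137 \right)}} = \frac{\left(-42\right)^{2}}{\frac{253}{2} \left(-137\right)} = \frac{1764}{- \frac{34661}{2}} = 1764 \left(- \frac{2}{34661}\right) = - \frac{3528}{34661}$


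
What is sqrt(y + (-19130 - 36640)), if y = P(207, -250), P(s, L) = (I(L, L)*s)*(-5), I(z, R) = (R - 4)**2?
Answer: I*sqrt(66829830) ≈ 8175.0*I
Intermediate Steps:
I(z, R) = (-4 + R)**2
P(s, L) = -5*s*(-4 + L)**2 (P(s, L) = ((-4 + L)**2*s)*(-5) = (s*(-4 + L)**2)*(-5) = -5*s*(-4 + L)**2)
y = -66774060 (y = -5*207*(-4 - 250)**2 = -5*207*(-254)**2 = -5*207*64516 = -66774060)
sqrt(y + (-19130 - 36640)) = sqrt(-66774060 + (-19130 - 36640)) = sqrt(-66774060 - 55770) = sqrt(-66829830) = I*sqrt(66829830)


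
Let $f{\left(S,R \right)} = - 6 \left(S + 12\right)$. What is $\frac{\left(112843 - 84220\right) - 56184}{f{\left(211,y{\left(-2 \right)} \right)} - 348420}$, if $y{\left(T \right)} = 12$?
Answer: $\frac{9187}{116586} \approx 0.0788$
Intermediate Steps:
$f{\left(S,R \right)} = -72 - 6 S$ ($f{\left(S,R \right)} = - 6 \left(12 + S\right) = -72 - 6 S$)
$\frac{\left(112843 - 84220\right) - 56184}{f{\left(211,y{\left(-2 \right)} \right)} - 348420} = \frac{\left(112843 - 84220\right) - 56184}{\left(-72 - 1266\right) - 348420} = \frac{28623 - 56184}{-1338 - 348420} = - \frac{27561}{-349758} = \left(-27561\right) \left(- \frac{1}{349758}\right) = \frac{9187}{116586}$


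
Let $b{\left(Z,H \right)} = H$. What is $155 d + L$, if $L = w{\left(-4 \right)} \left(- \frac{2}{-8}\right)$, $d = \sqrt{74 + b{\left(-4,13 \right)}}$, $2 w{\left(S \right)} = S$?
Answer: $- \frac{1}{2} + 155 \sqrt{87} \approx 1445.2$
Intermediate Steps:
$w{\left(S \right)} = \frac{S}{2}$
$d = \sqrt{87}$ ($d = \sqrt{74 + 13} = \sqrt{87} \approx 9.3274$)
$L = - \frac{1}{2}$ ($L = \frac{1}{2} \left(-4\right) \left(- \frac{2}{-8}\right) = - 2 \left(\left(-2\right) \left(- \frac{1}{8}\right)\right) = \left(-2\right) \frac{1}{4} = - \frac{1}{2} \approx -0.5$)
$155 d + L = 155 \sqrt{87} - \frac{1}{2} = - \frac{1}{2} + 155 \sqrt{87}$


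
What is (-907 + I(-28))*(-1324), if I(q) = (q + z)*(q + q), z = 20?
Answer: 607716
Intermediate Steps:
I(q) = 2*q*(20 + q) (I(q) = (q + 20)*(q + q) = (20 + q)*(2*q) = 2*q*(20 + q))
(-907 + I(-28))*(-1324) = (-907 + 2*(-28)*(20 - 28))*(-1324) = (-907 + 2*(-28)*(-8))*(-1324) = (-907 + 448)*(-1324) = -459*(-1324) = 607716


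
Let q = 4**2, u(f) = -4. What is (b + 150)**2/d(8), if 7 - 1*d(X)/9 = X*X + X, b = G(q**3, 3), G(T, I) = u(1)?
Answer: -21316/585 ≈ -36.438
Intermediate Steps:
q = 16
G(T, I) = -4
b = -4
d(X) = 63 - 9*X - 9*X**2 (d(X) = 63 - 9*(X*X + X) = 63 - 9*(X**2 + X) = 63 - 9*(X + X**2) = 63 + (-9*X - 9*X**2) = 63 - 9*X - 9*X**2)
(b + 150)**2/d(8) = (-4 + 150)**2/(63 - 9*8 - 9*8**2) = 146**2/(63 - 72 - 9*64) = 21316/(63 - 72 - 576) = 21316/(-585) = 21316*(-1/585) = -21316/585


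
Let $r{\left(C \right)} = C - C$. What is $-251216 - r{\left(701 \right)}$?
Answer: $-251216$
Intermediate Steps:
$r{\left(C \right)} = 0$
$-251216 - r{\left(701 \right)} = -251216 - 0 = -251216 + 0 = -251216$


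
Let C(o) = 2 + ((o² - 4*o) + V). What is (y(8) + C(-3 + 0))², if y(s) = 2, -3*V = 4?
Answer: 5041/9 ≈ 560.11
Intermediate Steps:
V = -4/3 (V = -⅓*4 = -4/3 ≈ -1.3333)
C(o) = ⅔ + o² - 4*o (C(o) = 2 + ((o² - 4*o) - 4/3) = 2 + (-4/3 + o² - 4*o) = ⅔ + o² - 4*o)
(y(8) + C(-3 + 0))² = (2 + (⅔ + (-3 + 0)² - 4*(-3 + 0)))² = (2 + (⅔ + (-3)² - 4*(-3)))² = (2 + (⅔ + 9 + 12))² = (2 + 65/3)² = (71/3)² = 5041/9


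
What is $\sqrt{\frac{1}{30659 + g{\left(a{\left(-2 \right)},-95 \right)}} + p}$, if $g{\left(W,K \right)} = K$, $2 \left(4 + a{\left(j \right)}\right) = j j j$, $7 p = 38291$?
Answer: $\frac{\sqrt{6955248196533}}{35658} \approx 73.96$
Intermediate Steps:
$p = \frac{38291}{7}$ ($p = \frac{1}{7} \cdot 38291 = \frac{38291}{7} \approx 5470.1$)
$a{\left(j \right)} = -4 + \frac{j^{3}}{2}$ ($a{\left(j \right)} = -4 + \frac{j j j}{2} = -4 + \frac{j^{2} j}{2} = -4 + \frac{j^{3}}{2}$)
$\sqrt{\frac{1}{30659 + g{\left(a{\left(-2 \right)},-95 \right)}} + p} = \sqrt{\frac{1}{30659 - 95} + \frac{38291}{7}} = \sqrt{\frac{1}{30564} + \frac{38291}{7}} = \sqrt{\frac{1170326131}{213948}} = \frac{\sqrt{6955248196533}}{35658}$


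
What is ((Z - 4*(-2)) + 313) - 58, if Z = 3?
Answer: 266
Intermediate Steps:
((Z - 4*(-2)) + 313) - 58 = ((3 - 4*(-2)) + 313) - 58 = ((3 + 8) + 313) - 58 = (11 + 313) - 58 = 324 - 58 = 266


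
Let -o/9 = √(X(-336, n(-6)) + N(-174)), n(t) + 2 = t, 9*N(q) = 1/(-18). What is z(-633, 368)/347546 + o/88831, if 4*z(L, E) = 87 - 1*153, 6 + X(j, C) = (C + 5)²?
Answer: -33/695092 - √970/177662 ≈ -0.00022278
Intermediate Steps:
N(q) = -1/162 (N(q) = (⅑)/(-18) = (⅑)*(-1/18) = -1/162)
n(t) = -2 + t
X(j, C) = -6 + (5 + C)² (X(j, C) = -6 + (C + 5)² = -6 + (5 + C)²)
z(L, E) = -33/2 (z(L, E) = (87 - 1*153)/4 = (87 - 153)/4 = (¼)*(-66) = -33/2)
o = -√970/2 (o = -9*√((-6 + (5 + (-2 - 6))²) - 1/162) = -9*√((-6 + (5 - 8)²) - 1/162) = -9*√((-6 + (-3)²) - 1/162) = -9*√((-6 + 9) - 1/162) = -9*√(3 - 1/162) = -√970/2 ≈ -15.572)
z(-633, 368)/347546 + o/88831 = -33/2/347546 - √970/2/88831 = -33/2*1/347546 - √970/2*(1/88831) = -33/695092 - √970/177662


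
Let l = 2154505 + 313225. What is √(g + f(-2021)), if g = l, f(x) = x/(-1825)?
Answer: √328763476783/365 ≈ 1570.9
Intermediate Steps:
f(x) = -x/1825 (f(x) = x*(-1/1825) = -x/1825)
l = 2467730
g = 2467730
√(g + f(-2021)) = √(2467730 - 1/1825*(-2021)) = √(2467730 + 2021/1825) = √(4503609271/1825) = √328763476783/365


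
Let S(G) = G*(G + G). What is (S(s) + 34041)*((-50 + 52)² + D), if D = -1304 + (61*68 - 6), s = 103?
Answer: 157046078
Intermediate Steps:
S(G) = 2*G² (S(G) = G*(2*G) = 2*G²)
D = 2838 (D = -1304 + (4148 - 6) = -1304 + 4142 = 2838)
(S(s) + 34041)*((-50 + 52)² + D) = (2*103² + 34041)*((-50 + 52)² + 2838) = (2*10609 + 34041)*(2² + 2838) = (21218 + 34041)*(4 + 2838) = 55259*2842 = 157046078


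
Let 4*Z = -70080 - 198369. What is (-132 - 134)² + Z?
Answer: 14575/4 ≈ 3643.8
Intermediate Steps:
Z = -268449/4 (Z = (-70080 - 198369)/4 = (¼)*(-268449) = -268449/4 ≈ -67112.)
(-132 - 134)² + Z = (-132 - 134)² - 268449/4 = (-266)² - 268449/4 = 70756 - 268449/4 = 14575/4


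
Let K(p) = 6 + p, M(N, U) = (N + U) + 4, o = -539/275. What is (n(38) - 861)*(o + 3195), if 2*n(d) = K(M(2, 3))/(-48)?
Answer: -1099882541/400 ≈ -2.7497e+6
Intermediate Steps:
o = -49/25 (o = -539*1/275 = -49/25 ≈ -1.9600)
M(N, U) = 4 + N + U
n(d) = -5/32 (n(d) = ((6 + (4 + 2 + 3))/(-48))/2 = ((6 + 9)*(-1/48))/2 = (15*(-1/48))/2 = (½)*(-5/16) = -5/32)
(n(38) - 861)*(o + 3195) = (-5/32 - 861)*(-49/25 + 3195) = -27557/32*79826/25 = -1099882541/400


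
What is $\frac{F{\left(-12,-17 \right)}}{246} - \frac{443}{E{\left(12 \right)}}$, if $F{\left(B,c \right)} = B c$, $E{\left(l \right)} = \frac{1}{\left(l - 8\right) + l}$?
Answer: $- \frac{290574}{41} \approx -7087.2$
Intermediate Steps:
$E{\left(l \right)} = \frac{1}{-8 + 2 l}$ ($E{\left(l \right)} = \frac{1}{\left(-8 + l\right) + l} = \frac{1}{-8 + 2 l}$)
$\frac{F{\left(-12,-17 \right)}}{246} - \frac{443}{E{\left(12 \right)}} = \frac{\left(-12\right) \left(-17\right)}{246} - \frac{443}{\frac{1}{2} \frac{1}{-4 + 12}} = 204 \cdot \frac{1}{246} - \frac{443}{\frac{1}{2} \cdot \frac{1}{8}} = \frac{34}{41} - \frac{443}{\frac{1}{2} \cdot \frac{1}{8}} = \frac{34}{41} - 443 \frac{1}{\frac{1}{16}} = \frac{34}{41} - 7088 = - \frac{290574}{41}$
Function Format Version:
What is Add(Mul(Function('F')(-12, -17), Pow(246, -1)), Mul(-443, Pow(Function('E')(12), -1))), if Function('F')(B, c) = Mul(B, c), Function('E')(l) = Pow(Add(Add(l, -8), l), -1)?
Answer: Rational(-290574, 41) ≈ -7087.2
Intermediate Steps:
Function('E')(l) = Pow(Add(-8, Mul(2, l)), -1) (Function('E')(l) = Pow(Add(Add(-8, l), l), -1) = Pow(Add(-8, Mul(2, l)), -1))
Add(Mul(Function('F')(-12, -17), Pow(246, -1)), Mul(-443, Pow(Function('E')(12), -1))) = Add(Mul(Mul(-12, -17), Pow(246, -1)), Mul(-443, Pow(Mul(Rational(1, 2), Pow(Add(-4, 12), -1)), -1))) = Add(Mul(204, Rational(1, 246)), Mul(-443, Pow(Mul(Rational(1, 2), Pow(8, -1)), -1))) = Add(Rational(34, 41), Mul(-443, Pow(Mul(Rational(1, 2), Rational(1, 8)), -1))) = Add(Rational(34, 41), Mul(-443, Pow(Rational(1, 16), -1))) = Add(Rational(34, 41), Mul(-443, 16)) = Add(Rational(34, 41), -7088) = Rational(-290574, 41)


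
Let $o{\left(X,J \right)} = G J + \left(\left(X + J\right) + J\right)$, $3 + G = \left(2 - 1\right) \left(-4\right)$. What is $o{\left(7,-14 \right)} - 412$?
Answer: $-335$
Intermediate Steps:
$G = -7$ ($G = -3 + \left(2 - 1\right) \left(-4\right) = -3 + 1 \left(-4\right) = -3 - 4 = -7$)
$o{\left(X,J \right)} = X - 5 J$ ($o{\left(X,J \right)} = - 7 J + \left(\left(X + J\right) + J\right) = - 7 J + \left(\left(J + X\right) + J\right) = - 7 J + \left(X + 2 J\right) = X - 5 J$)
$o{\left(7,-14 \right)} - 412 = \left(7 - -70\right) - 412 = \left(7 + 70\right) - 412 = 77 - 412 = -335$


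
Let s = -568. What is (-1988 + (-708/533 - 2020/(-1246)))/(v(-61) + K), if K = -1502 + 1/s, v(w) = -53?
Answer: 374900474128/293288123219 ≈ 1.2783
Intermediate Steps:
K = -853137/568 (K = -1502 + 1/(-568) = -1502 - 1/568 = -853137/568 ≈ -1502.0)
(-1988 + (-708/533 - 2020/(-1246)))/(v(-61) + K) = (-1988 + (-708/533 - 2020/(-1246)))/(-53 - 853137/568) = (-1988 + (-708*1/533 - 2020*(-1/1246)))/(-883241/568) = (-1988 + (-708/533 + 1010/623))*(-568/883241) = (-1988 + 97246/332059)*(-568/883241) = -660036046/332059*(-568/883241) = 374900474128/293288123219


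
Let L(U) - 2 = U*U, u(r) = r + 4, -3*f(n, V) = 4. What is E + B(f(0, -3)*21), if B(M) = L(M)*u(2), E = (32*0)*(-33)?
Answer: 4716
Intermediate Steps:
f(n, V) = -4/3 (f(n, V) = -⅓*4 = -4/3)
u(r) = 4 + r
L(U) = 2 + U² (L(U) = 2 + U*U = 2 + U²)
E = 0 (E = 0*(-33) = 0)
B(M) = 12 + 6*M² (B(M) = (2 + M²)*(4 + 2) = (2 + M²)*6 = 12 + 6*M²)
E + B(f(0, -3)*21) = 0 + (12 + 6*(-4/3*21)²) = 0 + (12 + 6*(-28)²) = 0 + (12 + 6*784) = 0 + (12 + 4704) = 0 + 4716 = 4716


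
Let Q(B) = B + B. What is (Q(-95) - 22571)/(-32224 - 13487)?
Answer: 843/1693 ≈ 0.49793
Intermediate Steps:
Q(B) = 2*B
(Q(-95) - 22571)/(-32224 - 13487) = (2*(-95) - 22571)/(-32224 - 13487) = (-190 - 22571)/(-45711) = -22761*(-1/45711) = 843/1693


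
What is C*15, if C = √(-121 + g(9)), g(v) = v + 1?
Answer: 15*I*√111 ≈ 158.03*I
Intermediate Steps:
g(v) = 1 + v
C = I*√111 (C = √(-121 + (1 + 9)) = √(-121 + 10) = √(-111) = I*√111 ≈ 10.536*I)
C*15 = (I*√111)*15 = 15*I*√111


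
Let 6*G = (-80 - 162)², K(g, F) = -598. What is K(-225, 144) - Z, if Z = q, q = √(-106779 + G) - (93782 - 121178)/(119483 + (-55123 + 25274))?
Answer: -8938088/14939 - I*√873165/3 ≈ -598.31 - 311.48*I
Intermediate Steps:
G = 29282/3 (G = (-80 - 162)²/6 = (⅙)*(-242)² = (⅙)*58564 = 29282/3 ≈ 9760.7)
q = 4566/14939 + I*√873165/3 (q = √(-106779 + 29282/3) - (93782 - 121178)/(119483 + (-55123 + 25274)) = √(-291055/3) - (-27396)/(119483 - 29849) = I*√873165/3 - (-27396)/89634 = I*√873165/3 - 1*(-4566/14939) = I*√873165/3 + 4566/14939 = 4566/14939 + I*√873165/3 ≈ 0.30564 + 311.48*I)
Z = 4566/14939 + I*√873165/3 ≈ 0.30564 + 311.48*I
K(-225, 144) - Z = -598 - (4566/14939 + I*√873165/3) = -598 + (-4566/14939 - I*√873165/3) = -8938088/14939 - I*√873165/3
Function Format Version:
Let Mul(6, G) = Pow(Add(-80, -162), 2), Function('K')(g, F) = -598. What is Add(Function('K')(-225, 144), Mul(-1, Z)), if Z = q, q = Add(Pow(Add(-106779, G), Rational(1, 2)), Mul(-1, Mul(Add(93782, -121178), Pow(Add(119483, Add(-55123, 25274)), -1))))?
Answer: Add(Rational(-8938088, 14939), Mul(Rational(-1, 3), I, Pow(873165, Rational(1, 2)))) ≈ Add(-598.31, Mul(-311.48, I))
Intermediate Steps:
G = Rational(29282, 3) (G = Mul(Rational(1, 6), Pow(Add(-80, -162), 2)) = Mul(Rational(1, 6), Pow(-242, 2)) = Mul(Rational(1, 6), 58564) = Rational(29282, 3) ≈ 9760.7)
q = Add(Rational(4566, 14939), Mul(Rational(1, 3), I, Pow(873165, Rational(1, 2)))) (q = Add(Pow(Add(-106779, Rational(29282, 3)), Rational(1, 2)), Mul(-1, Mul(Add(93782, -121178), Pow(Add(119483, Add(-55123, 25274)), -1)))) = Add(Pow(Rational(-291055, 3), Rational(1, 2)), Mul(-1, Mul(-27396, Pow(Add(119483, -29849), -1)))) = Add(Mul(Rational(1, 3), I, Pow(873165, Rational(1, 2))), Mul(-1, Mul(-27396, Pow(89634, -1)))) = Add(Mul(Rational(1, 3), I, Pow(873165, Rational(1, 2))), Mul(-1, Mul(-27396, Rational(1, 89634)))) = Add(Mul(Rational(1, 3), I, Pow(873165, Rational(1, 2))), Mul(-1, Rational(-4566, 14939))) = Add(Mul(Rational(1, 3), I, Pow(873165, Rational(1, 2))), Rational(4566, 14939)) = Add(Rational(4566, 14939), Mul(Rational(1, 3), I, Pow(873165, Rational(1, 2)))) ≈ Add(0.30564, Mul(311.48, I)))
Z = Add(Rational(4566, 14939), Mul(Rational(1, 3), I, Pow(873165, Rational(1, 2)))) ≈ Add(0.30564, Mul(311.48, I))
Add(Function('K')(-225, 144), Mul(-1, Z)) = Add(-598, Mul(-1, Add(Rational(4566, 14939), Mul(Rational(1, 3), I, Pow(873165, Rational(1, 2)))))) = Add(-598, Add(Rational(-4566, 14939), Mul(Rational(-1, 3), I, Pow(873165, Rational(1, 2))))) = Add(Rational(-8938088, 14939), Mul(Rational(-1, 3), I, Pow(873165, Rational(1, 2))))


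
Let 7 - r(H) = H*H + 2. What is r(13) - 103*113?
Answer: -11803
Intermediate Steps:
r(H) = 5 - H² (r(H) = 7 - (H*H + 2) = 7 - (H² + 2) = 7 - (2 + H²) = 7 + (-2 - H²) = 5 - H²)
r(13) - 103*113 = (5 - 1*13²) - 103*113 = (5 - 1*169) - 11639 = (5 - 169) - 11639 = -164 - 11639 = -11803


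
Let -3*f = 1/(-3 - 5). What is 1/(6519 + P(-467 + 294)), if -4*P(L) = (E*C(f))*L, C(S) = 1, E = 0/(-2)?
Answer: 1/6519 ≈ 0.00015340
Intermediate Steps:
E = 0 (E = 0*(-1/2) = 0)
f = 1/24 (f = -1/(3*(-3 - 5)) = -1/3/(-8) = -1/3*(-1/8) = 1/24 ≈ 0.041667)
P(L) = 0 (P(L) = -0*1*L/4 = -0*L = -1/4*0 = 0)
1/(6519 + P(-467 + 294)) = 1/(6519 + 0) = 1/6519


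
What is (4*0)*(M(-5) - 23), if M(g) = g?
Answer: 0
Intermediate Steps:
(4*0)*(M(-5) - 23) = (4*0)*(-5 - 23) = 0*(-28) = 0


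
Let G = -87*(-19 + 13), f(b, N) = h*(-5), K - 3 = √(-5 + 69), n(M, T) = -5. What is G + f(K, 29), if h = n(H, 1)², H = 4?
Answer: 397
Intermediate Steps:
K = 11 (K = 3 + √(-5 + 69) = 3 + √64 = 3 + 8 = 11)
h = 25 (h = (-5)² = 25)
f(b, N) = -125 (f(b, N) = 25*(-5) = -125)
G = 522 (G = -87*(-6) = 522)
G + f(K, 29) = 522 - 125 = 397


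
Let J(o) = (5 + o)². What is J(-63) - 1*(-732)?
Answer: 4096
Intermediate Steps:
J(-63) - 1*(-732) = (5 - 63)² - 1*(-732) = (-58)² + 732 = 3364 + 732 = 4096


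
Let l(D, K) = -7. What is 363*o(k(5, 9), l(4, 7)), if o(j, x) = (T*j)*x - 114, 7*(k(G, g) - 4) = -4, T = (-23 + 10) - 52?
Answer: 524898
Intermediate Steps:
T = -65 (T = -13 - 52 = -65)
k(G, g) = 24/7 (k(G, g) = 4 + (⅐)*(-4) = 4 - 4/7 = 24/7)
o(j, x) = -114 - 65*j*x (o(j, x) = (-65*j)*x - 114 = -65*j*x - 114 = -114 - 65*j*x)
363*o(k(5, 9), l(4, 7)) = 363*(-114 - 65*24/7*(-7)) = 363*(-114 + 1560) = 363*1446 = 524898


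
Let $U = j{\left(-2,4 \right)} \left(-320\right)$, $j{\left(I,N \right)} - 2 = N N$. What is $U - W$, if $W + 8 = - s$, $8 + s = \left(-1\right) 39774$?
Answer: $-45534$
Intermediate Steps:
$s = -39782$ ($s = -8 - 39774 = -39782$)
$j{\left(I,N \right)} = 2 + N^{2}$ ($j{\left(I,N \right)} = 2 + N N = 2 + N^{2}$)
$W = 39774$ ($W = -8 - -39782 = -8 + 39782 = 39774$)
$U = -5760$ ($U = \left(2 + 4^{2}\right) \left(-320\right) = \left(2 + 16\right) \left(-320\right) = 18 \left(-320\right) = -5760$)
$U - W = -5760 - 39774 = -45534$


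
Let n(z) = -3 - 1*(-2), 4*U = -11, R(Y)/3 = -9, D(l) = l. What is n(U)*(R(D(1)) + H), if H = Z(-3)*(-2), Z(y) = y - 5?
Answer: 11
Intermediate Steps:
Z(y) = -5 + y
R(Y) = -27 (R(Y) = 3*(-9) = -27)
U = -11/4 (U = (¼)*(-11) = -11/4 ≈ -2.7500)
n(z) = -1 (n(z) = -3 + 2 = -1)
H = 16 (H = (-5 - 3)*(-2) = -8*(-2) = 16)
n(U)*(R(D(1)) + H) = -(-27 + 16) = -1*(-11) = 11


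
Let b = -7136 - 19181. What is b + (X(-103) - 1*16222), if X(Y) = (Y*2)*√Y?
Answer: -42539 - 206*I*√103 ≈ -42539.0 - 2090.7*I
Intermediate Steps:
b = -26317
X(Y) = 2*Y^(3/2) (X(Y) = (2*Y)*√Y = 2*Y^(3/2))
b + (X(-103) - 1*16222) = -26317 + (2*(-103)^(3/2) - 1*16222) = -26317 + (2*(-103*I*√103) - 16222) = -26317 + (-206*I*√103 - 16222) = -26317 + (-16222 - 206*I*√103) = -42539 - 206*I*√103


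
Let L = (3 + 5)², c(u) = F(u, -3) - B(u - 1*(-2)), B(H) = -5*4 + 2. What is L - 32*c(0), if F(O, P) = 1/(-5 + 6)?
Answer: -544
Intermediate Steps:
B(H) = -18 (B(H) = -20 + 2 = -18)
F(O, P) = 1 (F(O, P) = 1/1 = 1)
c(u) = 19 (c(u) = 1 - 1*(-18) = 1 + 18 = 19)
L = 64 (L = 8² = 64)
L - 32*c(0) = 64 - 32*19 = 64 - 608 = -544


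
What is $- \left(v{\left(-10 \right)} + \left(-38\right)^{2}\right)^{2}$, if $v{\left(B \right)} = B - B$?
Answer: $-2085136$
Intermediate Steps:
$v{\left(B \right)} = 0$
$- \left(v{\left(-10 \right)} + \left(-38\right)^{2}\right)^{2} = - \left(0 + \left(-38\right)^{2}\right)^{2} = - \left(0 + 1444\right)^{2} = - 1444^{2} = \left(-1\right) 2085136 = -2085136$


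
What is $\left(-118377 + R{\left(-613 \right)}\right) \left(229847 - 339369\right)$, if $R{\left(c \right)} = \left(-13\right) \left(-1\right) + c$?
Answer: $13030598994$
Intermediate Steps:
$R{\left(c \right)} = 13 + c$
$\left(-118377 + R{\left(-613 \right)}\right) \left(229847 - 339369\right) = \left(-118377 + \left(13 - 613\right)\right) \left(229847 - 339369\right) = \left(-118377 - 600\right) \left(-109522\right) = \left(-118977\right) \left(-109522\right) = 13030598994$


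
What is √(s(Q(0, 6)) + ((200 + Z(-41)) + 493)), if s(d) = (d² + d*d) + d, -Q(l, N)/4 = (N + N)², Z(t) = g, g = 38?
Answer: √663707 ≈ 814.68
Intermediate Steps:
Z(t) = 38
Q(l, N) = -16*N² (Q(l, N) = -4*(N + N)² = -4*4*N² = -16*N²)
s(d) = d + 2*d² (s(d) = (d² + d²) + d = 2*d² + d = d + 2*d²)
√(s(Q(0, 6)) + ((200 + Z(-41)) + 493)) = √((-16*6²)*(1 + 2*(-16*6²)) + ((200 + 38) + 493)) = √((-16*36)*(1 + 2*(-16*36)) + (238 + 493)) = √(-576*(1 + 2*(-576)) + 731) = √(-576*(1 - 1152) + 731) = √(-576*(-1151) + 731) = √(662976 + 731) = √663707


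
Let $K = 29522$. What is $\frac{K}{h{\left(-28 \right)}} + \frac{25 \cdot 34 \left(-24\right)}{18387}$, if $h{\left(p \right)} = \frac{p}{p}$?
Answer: $\frac{180933538}{6129} \approx 29521.0$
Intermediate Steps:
$h{\left(p \right)} = 1$
$\frac{K}{h{\left(-28 \right)}} + \frac{25 \cdot 34 \left(-24\right)}{18387} = \frac{29522}{1} + \frac{25 \cdot 34 \left(-24\right)}{18387} = 29522 \cdot 1 + 850 \left(-24\right) \frac{1}{18387} = 29522 - \frac{6800}{6129} = \frac{180933538}{6129}$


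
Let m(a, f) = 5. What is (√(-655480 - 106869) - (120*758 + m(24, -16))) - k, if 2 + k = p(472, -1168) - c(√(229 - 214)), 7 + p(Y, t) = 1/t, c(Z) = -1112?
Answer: -107535423/1168 + I*√762349 ≈ -92068.0 + 873.13*I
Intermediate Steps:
p(Y, t) = -7 + 1/t
k = 1288303/1168 (k = -2 + ((-7 + 1/(-1168)) - 1*(-1112)) = -2 + ((-7 - 1/1168) + 1112) = -2 + (-8177/1168 + 1112) = -2 + 1290639/1168 = 1288303/1168 ≈ 1103.0)
(√(-655480 - 106869) - (120*758 + m(24, -16))) - k = (√(-655480 - 106869) - (120*758 + 5)) - 1*1288303/1168 = (√(-762349) - (90960 + 5)) - 1288303/1168 = (I*√762349 - 1*90965) - 1288303/1168 = (I*√762349 - 90965) - 1288303/1168 = (-90965 + I*√762349) - 1288303/1168 = -107535423/1168 + I*√762349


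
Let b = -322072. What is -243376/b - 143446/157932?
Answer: -485192605/3179092194 ≈ -0.15262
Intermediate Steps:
-243376/b - 143446/157932 = -243376/(-322072) - 143446/157932 = -243376*(-1/322072) - 143446*1/157932 = 30422/40259 - 71723/78966 = -485192605/3179092194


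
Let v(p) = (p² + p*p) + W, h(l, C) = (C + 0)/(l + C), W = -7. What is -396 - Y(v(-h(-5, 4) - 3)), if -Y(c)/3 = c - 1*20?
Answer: -471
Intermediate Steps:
h(l, C) = C/(C + l)
v(p) = -7 + 2*p² (v(p) = (p² + p*p) - 7 = (p² + p²) - 7 = 2*p² - 7 = -7 + 2*p²)
Y(c) = 60 - 3*c (Y(c) = -3*(c - 1*20) = -3*(c - 20) = -3*(-20 + c) = 60 - 3*c)
-396 - Y(v(-h(-5, 4) - 3)) = -396 - (60 - 3*(-7 + 2*(-4/(4 - 5) - 3)²)) = -396 - (60 - 3*(-7 + 2*(-4/(-1) - 3)²)) = -396 - (60 - 3*(-7 + 2*(-4*(-1) - 3)²)) = -396 - (60 - 3*(-7 + 2*(-1*(-4) - 3)²)) = -396 - (60 - 3*(-7 + 2*(4 - 3)²)) = -396 - (60 - 3*(-7 + 2*1²)) = -396 - (60 - 3*(-7 + 2*1)) = -396 - (60 - 3*(-7 + 2)) = -396 - (60 - 3*(-5)) = -396 - (60 + 15) = -396 - 1*75 = -396 - 75 = -471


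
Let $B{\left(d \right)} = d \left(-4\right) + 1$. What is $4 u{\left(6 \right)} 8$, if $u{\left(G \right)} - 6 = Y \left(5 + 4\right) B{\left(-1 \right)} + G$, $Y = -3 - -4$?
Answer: $1824$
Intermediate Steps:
$B{\left(d \right)} = 1 - 4 d$ ($B{\left(d \right)} = - 4 d + 1 = 1 - 4 d$)
$Y = 1$ ($Y = -3 + 4 = 1$)
$u{\left(G \right)} = 51 + G$ ($u{\left(G \right)} = 6 + \left(1 \left(5 + 4\right) \left(1 - -4\right) + G\right) = 6 + \left(1 \cdot 9 \left(1 + 4\right) + G\right) = 6 + \left(1 \cdot 9 \cdot 5 + G\right) = 6 + \left(1 \cdot 45 + G\right) = 6 + \left(45 + G\right) = 51 + G$)
$4 u{\left(6 \right)} 8 = 4 \left(51 + 6\right) 8 = 4 \cdot 57 \cdot 8 = 228 \cdot 8 = 1824$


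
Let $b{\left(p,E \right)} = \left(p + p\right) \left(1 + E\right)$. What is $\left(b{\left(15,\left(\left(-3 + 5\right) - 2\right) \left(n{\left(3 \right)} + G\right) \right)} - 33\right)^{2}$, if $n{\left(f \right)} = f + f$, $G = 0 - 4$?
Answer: $9$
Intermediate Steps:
$G = -4$ ($G = 0 - 4 = -4$)
$n{\left(f \right)} = 2 f$
$b{\left(p,E \right)} = 2 p \left(1 + E\right)$
$\left(b{\left(15,\left(\left(-3 + 5\right) - 2\right) \left(n{\left(3 \right)} + G\right) \right)} - 33\right)^{2} = \left(2 \cdot 15 \left(1 + \left(\left(-3 + 5\right) - 2\right) \left(2 \cdot 3 - 4\right)\right) - 33\right)^{2} = \left(2 \cdot 15 \left(1 + \left(2 - 2\right) \left(6 - 4\right)\right) - 33\right)^{2} = \left(2 \cdot 15 \left(1 + 0 \cdot 2\right) - 33\right)^{2} = \left(2 \cdot 15 \left(1 + 0\right) - 33\right)^{2} = \left(2 \cdot 15 \cdot 1 - 33\right)^{2} = \left(30 - 33\right)^{2} = \left(-3\right)^{2} = 9$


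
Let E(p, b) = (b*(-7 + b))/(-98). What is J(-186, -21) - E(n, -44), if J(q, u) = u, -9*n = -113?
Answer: 93/49 ≈ 1.8980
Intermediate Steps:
n = 113/9 (n = -⅑*(-113) = 113/9 ≈ 12.556)
E(p, b) = -b*(-7 + b)/98 (E(p, b) = (b*(-7 + b))*(-1/98) = -b*(-7 + b)/98)
J(-186, -21) - E(n, -44) = -21 - (-44)*(7 - 1*(-44))/98 = -21 - (-44)*(7 + 44)/98 = -21 - (-44)*51/98 = -21 - 1*(-1122/49) = -21 + 1122/49 = 93/49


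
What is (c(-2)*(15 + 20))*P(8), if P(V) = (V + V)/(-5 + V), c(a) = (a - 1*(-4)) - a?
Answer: 2240/3 ≈ 746.67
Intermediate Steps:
c(a) = 4 (c(a) = (a + 4) - a = (4 + a) - a = 4)
P(V) = 2*V/(-5 + V) (P(V) = (2*V)/(-5 + V) = 2*V/(-5 + V))
(c(-2)*(15 + 20))*P(8) = (4*(15 + 20))*(2*8/(-5 + 8)) = (4*35)*(2*8/3) = 140*(2*8*(⅓)) = 140*(16/3) = 2240/3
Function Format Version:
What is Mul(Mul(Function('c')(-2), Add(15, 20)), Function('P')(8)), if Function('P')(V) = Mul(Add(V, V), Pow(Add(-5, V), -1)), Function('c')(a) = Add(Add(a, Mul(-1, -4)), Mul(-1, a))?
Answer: Rational(2240, 3) ≈ 746.67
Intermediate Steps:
Function('c')(a) = 4 (Function('c')(a) = Add(Add(a, 4), Mul(-1, a)) = Add(Add(4, a), Mul(-1, a)) = 4)
Function('P')(V) = Mul(2, V, Pow(Add(-5, V), -1)) (Function('P')(V) = Mul(Mul(2, V), Pow(Add(-5, V), -1)) = Mul(2, V, Pow(Add(-5, V), -1)))
Mul(Mul(Function('c')(-2), Add(15, 20)), Function('P')(8)) = Mul(Mul(4, Add(15, 20)), Mul(2, 8, Pow(Add(-5, 8), -1))) = Mul(Mul(4, 35), Mul(2, 8, Pow(3, -1))) = Mul(140, Mul(2, 8, Rational(1, 3))) = Mul(140, Rational(16, 3)) = Rational(2240, 3)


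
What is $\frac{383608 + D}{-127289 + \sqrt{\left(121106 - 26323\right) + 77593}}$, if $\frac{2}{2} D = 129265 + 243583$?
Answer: $- \frac{96288527784}{16202317145} - \frac{1512912 \sqrt{43094}}{16202317145} \approx -5.9623$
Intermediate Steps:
$D = 372848$ ($D = 129265 + 243583 = 372848$)
$\frac{383608 + D}{-127289 + \sqrt{\left(121106 - 26323\right) + 77593}} = \frac{383608 + 372848}{-127289 + \sqrt{\left(121106 - 26323\right) + 77593}} = \frac{756456}{-127289 + \sqrt{94783 + 77593}} = \frac{756456}{-127289 + \sqrt{172376}} = \frac{756456}{-127289 + 2 \sqrt{43094}}$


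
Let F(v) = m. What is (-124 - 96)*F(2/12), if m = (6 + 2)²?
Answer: -14080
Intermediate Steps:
m = 64 (m = 8² = 64)
F(v) = 64
(-124 - 96)*F(2/12) = (-124 - 96)*64 = -220*64 = -14080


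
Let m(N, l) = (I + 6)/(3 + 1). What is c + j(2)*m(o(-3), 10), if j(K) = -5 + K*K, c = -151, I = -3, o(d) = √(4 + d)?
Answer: -607/4 ≈ -151.75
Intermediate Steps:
j(K) = -5 + K²
m(N, l) = ¾ (m(N, l) = (-3 + 6)/(3 + 1) = 3/4 = 3*(¼) = ¾)
c + j(2)*m(o(-3), 10) = -151 + (-5 + 2²)*(¾) = -151 + (-5 + 4)*(¾) = -151 - 1*¾ = -151 - ¾ = -607/4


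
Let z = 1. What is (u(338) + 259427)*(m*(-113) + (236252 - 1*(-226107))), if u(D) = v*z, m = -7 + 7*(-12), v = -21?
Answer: 122606170652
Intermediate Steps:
m = -91 (m = -7 - 84 = -91)
u(D) = -21 (u(D) = -21*1 = -21)
(u(338) + 259427)*(m*(-113) + (236252 - 1*(-226107))) = (-21 + 259427)*(-91*(-113) + (236252 - 1*(-226107))) = 259406*(10283 + (236252 + 226107)) = 259406*(10283 + 462359) = 259406*472642 = 122606170652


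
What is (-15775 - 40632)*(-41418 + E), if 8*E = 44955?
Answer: 16154344323/8 ≈ 2.0193e+9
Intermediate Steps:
E = 44955/8 (E = (1/8)*44955 = 44955/8 ≈ 5619.4)
(-15775 - 40632)*(-41418 + E) = (-15775 - 40632)*(-41418 + 44955/8) = -56407*(-286389/8) = 16154344323/8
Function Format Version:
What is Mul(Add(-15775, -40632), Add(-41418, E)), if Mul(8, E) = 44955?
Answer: Rational(16154344323, 8) ≈ 2.0193e+9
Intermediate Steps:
E = Rational(44955, 8) (E = Mul(Rational(1, 8), 44955) = Rational(44955, 8) ≈ 5619.4)
Mul(Add(-15775, -40632), Add(-41418, E)) = Mul(Add(-15775, -40632), Add(-41418, Rational(44955, 8))) = Mul(-56407, Rational(-286389, 8)) = Rational(16154344323, 8)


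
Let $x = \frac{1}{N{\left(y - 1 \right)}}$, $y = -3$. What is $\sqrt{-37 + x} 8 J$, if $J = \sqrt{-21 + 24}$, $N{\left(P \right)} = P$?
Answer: $4 i \sqrt{447} \approx 84.569 i$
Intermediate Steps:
$x = - \frac{1}{4}$ ($x = \frac{1}{-3 - 1} = \frac{1}{-4} = - \frac{1}{4} \approx -0.25$)
$J = \sqrt{3} \approx 1.732$
$\sqrt{-37 + x} 8 J = \sqrt{-37 - \frac{1}{4}} \cdot 8 \sqrt{3} = \sqrt{- \frac{149}{4}} \cdot 8 \sqrt{3} = \frac{i \sqrt{149}}{2} \cdot 8 \sqrt{3} = 4 i \sqrt{149} \sqrt{3} = 4 i \sqrt{447}$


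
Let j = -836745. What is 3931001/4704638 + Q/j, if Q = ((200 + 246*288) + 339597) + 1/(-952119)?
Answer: 1292320030762292603/3748094825087593890 ≈ 0.34479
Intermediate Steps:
Q = 390982906754/952119 (Q = ((200 + 70848) + 339597) - 1/952119 = (71048 + 339597) - 1/952119 = 410645 - 1/952119 = 390982906754/952119 ≈ 4.1065e+5)
3931001/4704638 + Q/j = 3931001/4704638 + (390982906754/952119)/(-836745) = 3931001*(1/4704638) + (390982906754/952119)*(-1/836745) = 3931001/4704638 - 390982906754/796680812655 = 1292320030762292603/3748094825087593890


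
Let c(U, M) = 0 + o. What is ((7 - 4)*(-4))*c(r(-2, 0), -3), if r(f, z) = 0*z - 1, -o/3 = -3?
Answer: -108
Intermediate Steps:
o = 9 (o = -3*(-3) = 9)
r(f, z) = -1 (r(f, z) = 0 - 1 = -1)
c(U, M) = 9 (c(U, M) = 0 + 9 = 9)
((7 - 4)*(-4))*c(r(-2, 0), -3) = ((7 - 4)*(-4))*9 = (3*(-4))*9 = -12*9 = -108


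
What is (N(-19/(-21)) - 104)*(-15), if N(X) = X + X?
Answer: 10730/7 ≈ 1532.9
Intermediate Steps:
N(X) = 2*X
(N(-19/(-21)) - 104)*(-15) = (2*(-19/(-21)) - 104)*(-15) = (2*(-19*(-1/21)) - 104)*(-15) = (2*(19/21) - 104)*(-15) = (38/21 - 104)*(-15) = -2146/21*(-15) = 10730/7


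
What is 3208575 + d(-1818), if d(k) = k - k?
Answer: 3208575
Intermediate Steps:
d(k) = 0
3208575 + d(-1818) = 3208575 + 0 = 3208575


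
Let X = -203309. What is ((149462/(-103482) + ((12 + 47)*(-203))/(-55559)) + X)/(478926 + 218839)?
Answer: -83493069472049/286549978211505 ≈ -0.29137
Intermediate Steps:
((149462/(-103482) + ((12 + 47)*(-203))/(-55559)) + X)/(478926 + 218839) = ((149462/(-103482) + ((12 + 47)*(-203))/(-55559)) - 203309)/(478926 + 218839) = ((149462*(-1/103482) + (59*(-203))*(-1/55559)) - 203309)/697765 = ((-74731/51741 - 11977*(-1/55559)) - 203309)*(1/697765) = ((-74731/51741 + 1711/7937) - 203309)*(1/697765) = (-504611096/410668317 - 203309)*(1/697765) = -83493069472049/410668317*1/697765 = -83493069472049/286549978211505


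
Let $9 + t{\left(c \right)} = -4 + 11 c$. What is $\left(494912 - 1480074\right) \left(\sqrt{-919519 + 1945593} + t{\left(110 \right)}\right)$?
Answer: $-1179238914 - 985162 \sqrt{1026074} \approx -2.1772 \cdot 10^{9}$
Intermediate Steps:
$t{\left(c \right)} = -13 + 11 c$ ($t{\left(c \right)} = -9 + \left(-4 + 11 c\right) = -13 + 11 c$)
$\left(494912 - 1480074\right) \left(\sqrt{-919519 + 1945593} + t{\left(110 \right)}\right) = \left(494912 - 1480074\right) \left(\sqrt{-919519 + 1945593} + \left(-13 + 11 \cdot 110\right)\right) = - 985162 \left(\sqrt{1026074} + \left(-13 + 1210\right)\right) = - 985162 \left(\sqrt{1026074} + 1197\right) = - 985162 \left(1197 + \sqrt{1026074}\right) = -1179238914 - 985162 \sqrt{1026074}$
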